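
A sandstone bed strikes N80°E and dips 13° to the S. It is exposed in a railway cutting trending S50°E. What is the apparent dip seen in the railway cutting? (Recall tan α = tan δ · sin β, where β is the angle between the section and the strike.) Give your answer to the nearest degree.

The section lies 50° from the strike.
tan(apparent dip) = tan 13° · sin 50° = 0.1769
apparent dip = arctan 0.1769 = 10.03°

10°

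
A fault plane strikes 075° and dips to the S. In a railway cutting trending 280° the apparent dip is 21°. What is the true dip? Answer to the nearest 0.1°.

The section is 25° from the strike.
tan(true dip) = tan 21° / sin 25° = 0.9083
δ = arctan(0.9083) = 42.25°

42.2°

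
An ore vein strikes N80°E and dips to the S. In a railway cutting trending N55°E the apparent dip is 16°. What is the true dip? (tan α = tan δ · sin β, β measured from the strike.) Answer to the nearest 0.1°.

β = acute angle between strike N80°E and section N55°E = 25°.
tan δ = tan α / sin β = tan 16° / sin 25° = 0.2867 / 0.4226 = 0.6785
true dip = arctan 0.6785 = 34.16°

34.2°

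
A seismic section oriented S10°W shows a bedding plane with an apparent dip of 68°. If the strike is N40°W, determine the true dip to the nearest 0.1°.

The section is 50° from the strike.
tan δ = tan α / sin β = tan 68° / sin 50° = 2.4751 / 0.7660 = 3.2310
δ = arctan(3.2310) = 72.80°

72.8°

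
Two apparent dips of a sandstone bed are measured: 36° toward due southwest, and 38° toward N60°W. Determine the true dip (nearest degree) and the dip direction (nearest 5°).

true dip 44°, dip direction 265°

Each apparent-dip line lies in the plane. As unit vectors (x east, y north, z up), v₁ plunges 36°→due southwest and v₂ plunges 38°→N60°W.
n = v₁ × v₂ = (-0.584, -0.049, 0.616) (taken with n_z > 0).
True dip = arccos(n_z / |n|) = arccos(0.7245) = 43.6°.
Dip direction = azimuth of (n_x, n_y) = atan2(-0.584, -0.049) = 265°.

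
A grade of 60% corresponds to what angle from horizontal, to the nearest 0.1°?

31.0°

tan θ = 60/100 = 0.6000
θ = arctan(0.6000) = 30.96°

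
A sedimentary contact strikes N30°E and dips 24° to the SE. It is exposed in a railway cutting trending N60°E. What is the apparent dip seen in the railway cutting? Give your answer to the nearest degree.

13°

The section lies 30° from the strike.
tan α = tan 24° × sin 30° = 0.4452 × 0.5000 = 0.2226
α = arctan(0.2226) = 12.55°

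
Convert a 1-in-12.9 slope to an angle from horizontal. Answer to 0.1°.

tan θ = 1/12.9 = 0.0775
θ = arctan(0.0775) = 4.43°

4.4°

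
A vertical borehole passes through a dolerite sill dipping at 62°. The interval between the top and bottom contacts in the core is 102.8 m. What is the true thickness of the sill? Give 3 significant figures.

True thickness t = h · cos(dip) = 102.8 × cos 62°
t = 102.8 × 0.4695 = 48.262 m

48.3 m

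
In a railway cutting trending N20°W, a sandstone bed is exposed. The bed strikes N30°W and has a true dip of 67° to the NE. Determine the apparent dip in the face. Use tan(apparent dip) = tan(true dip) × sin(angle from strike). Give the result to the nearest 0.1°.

Angle between strike (N30°W) and section (N20°W): β = 10°.
tan α = tan 67° × sin 10° = 2.3559 × 0.1736 = 0.4091
α = arctan(0.4091) = 22.25°

22.2°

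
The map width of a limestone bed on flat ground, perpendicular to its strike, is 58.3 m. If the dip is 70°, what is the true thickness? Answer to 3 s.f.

54.8 m

True thickness t = w · sin(dip) = 58.3 × sin 70°
t = 58.3 × 0.9397 = 54.784 m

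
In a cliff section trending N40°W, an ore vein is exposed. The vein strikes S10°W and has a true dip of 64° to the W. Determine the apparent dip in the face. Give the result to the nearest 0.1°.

57.5°

The section lies 50° from the strike.
tan α = tan 64° × sin 50° = 2.0503 × 0.7660 = 1.5706
α = arctan(1.5706) = 57.52°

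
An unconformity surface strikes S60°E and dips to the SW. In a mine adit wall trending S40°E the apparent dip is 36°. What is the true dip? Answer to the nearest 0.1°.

β = acute angle between strike S60°E and section S40°E = 20°.
tan(true dip) = tan 36° / sin 20° = 2.1243
true dip = arctan 2.1243 = 64.79°

64.8°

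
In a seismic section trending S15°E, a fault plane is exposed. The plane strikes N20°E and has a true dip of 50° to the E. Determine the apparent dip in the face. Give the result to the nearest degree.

Angle between strike (N20°E) and section (S15°E): β = 35°.
tan(apparent dip) = tan 50° · sin 35° = 0.6836
apparent dip = arctan 0.6836 = 34.36°

34°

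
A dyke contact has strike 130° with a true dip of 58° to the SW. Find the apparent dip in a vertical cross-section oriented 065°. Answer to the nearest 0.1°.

55.4°

The strike is 130° and the section trends 065°; the acute angle between them is β = 65°.
tan(apparent dip) = tan 58° · sin 65° = 1.4504
apparent dip = arctan 1.4504 = 55.42°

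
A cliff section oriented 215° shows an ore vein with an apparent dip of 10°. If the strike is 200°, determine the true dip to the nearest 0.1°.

34.3°

The section is 15° from the strike.
tan δ = tan α / sin β = tan 10° / sin 15° = 0.1763 / 0.2588 = 0.6813
δ = arctan(0.6813) = 34.27°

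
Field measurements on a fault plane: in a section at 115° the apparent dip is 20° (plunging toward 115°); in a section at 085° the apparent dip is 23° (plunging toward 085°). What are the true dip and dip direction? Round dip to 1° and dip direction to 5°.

Each apparent-dip line lies in the plane. As unit vectors (x east, y north, z up), v₁ plunges 20°→115° and v₂ plunges 23°→085°.
n = v₁ × v₂ = (0.183, 0.019, 0.432) (taken with n_z > 0).
True dip = arccos(n_z / |n|) = arccos(0.9205) = 23.0°.
The horizontal component of n points toward azimuth atan2(n_x, n_y) = 84°, the dip direction.

true dip 23°, dip direction 085°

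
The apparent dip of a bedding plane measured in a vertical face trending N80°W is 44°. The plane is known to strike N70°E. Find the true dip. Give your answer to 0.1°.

β = acute angle between strike N70°E and section N80°W = 30°.
tan(true dip) = tan 44° / sin 30° = 1.9314
true dip = arctan 1.9314 = 62.63°

62.6°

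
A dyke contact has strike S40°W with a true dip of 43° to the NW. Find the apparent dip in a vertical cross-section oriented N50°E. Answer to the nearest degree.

9°

The strike is S40°W and the section trends N50°E; the acute angle between them is β = 10°.
tan(apparent dip) = tan 43° · sin 10° = 0.1619
α = arctan(0.1619) = 9.20°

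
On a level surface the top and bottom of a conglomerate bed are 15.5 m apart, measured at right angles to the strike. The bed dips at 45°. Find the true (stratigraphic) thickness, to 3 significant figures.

True thickness t = w · sin(dip) = 15.5 × sin 45°
t = 15.5 × 0.7071 = 10.960 m

11.0 m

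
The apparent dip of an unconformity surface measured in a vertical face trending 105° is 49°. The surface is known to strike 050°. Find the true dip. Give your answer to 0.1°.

β = acute angle between strike 050° and section 105° = 55°.
tan δ = tan α / sin β = tan 49° / sin 55° = 1.1504 / 0.8192 = 1.4043
δ = arctan(1.4043) = 54.55°

54.5°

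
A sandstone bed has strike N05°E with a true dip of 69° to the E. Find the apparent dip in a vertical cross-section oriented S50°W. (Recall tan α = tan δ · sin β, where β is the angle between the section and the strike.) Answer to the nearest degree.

The section lies 45° from the strike.
tan(apparent dip) = tan 69° · sin 45° = 1.8421
apparent dip = arctan 1.8421 = 61.50°

62°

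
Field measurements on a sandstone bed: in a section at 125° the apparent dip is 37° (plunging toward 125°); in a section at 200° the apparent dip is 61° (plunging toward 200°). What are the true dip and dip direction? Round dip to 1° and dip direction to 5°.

Represent each trace as a vector plunging at its apparent dip toward its trend (east-north-up frame): v₁ = (0.654, -0.458, -0.602), v₂ = (-0.166, -0.456, -0.875).
Cross product v₁ × v₂ gives the pole to the plane: n ∝ (-0.126, -0.672, 0.374).
True dip = arccos(n_z / |n|) = arccos(0.4799) = 61.3°.
The horizontal component of n points toward azimuth atan2(n_x, n_y) = 191°, the dip direction.

true dip 61°, dip direction 190°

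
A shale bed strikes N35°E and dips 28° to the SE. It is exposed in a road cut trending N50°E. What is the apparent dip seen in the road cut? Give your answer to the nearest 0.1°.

Angle between strike (N35°E) and section (N50°E): β = 15°.
tan(apparent dip) = tan 28° · sin 15° = 0.1376
apparent dip = arctan 0.1376 = 7.84°

7.8°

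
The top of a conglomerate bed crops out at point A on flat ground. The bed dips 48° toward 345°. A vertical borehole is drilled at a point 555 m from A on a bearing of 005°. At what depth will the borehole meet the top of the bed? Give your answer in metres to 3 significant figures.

The hole lies 20° from the dip direction, so the down-dip offset is 555 × cos 20° = 521.53 m.
Depth = down-dip offset × tan(dip) = 521.53 × tan 48° = 521.53 × 1.1106
Depth = 579.22 m

579 m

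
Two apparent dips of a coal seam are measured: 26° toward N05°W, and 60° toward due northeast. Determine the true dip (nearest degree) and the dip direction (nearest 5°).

true dip 62°, dip direction 070°

The two traces are lines in the plane: v₁ = (sin 355°·cos 26°, cos 355°·cos 26°, −sin 26°), v₂ = (sin 45°·cos 60°, cos 45°·cos 60°, −sin 60°).
The plane normal is n = v₁ × v₂ ∝ (0.620, 0.223, 0.344).
Dip δ = arctan(|n_h|/n_z) = arctan(0.659/0.344) = 62.4°.
The horizontal component of n points toward azimuth atan2(n_x, n_y) = 70°, the dip direction.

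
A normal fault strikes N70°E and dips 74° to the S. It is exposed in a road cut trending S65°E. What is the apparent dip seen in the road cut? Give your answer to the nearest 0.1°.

67.9°

Angle between strike (N70°E) and section (S65°E): β = 45°.
tan(apparent dip) = tan 74° · sin 45° = 2.4660
α = arctan(2.4660) = 67.93°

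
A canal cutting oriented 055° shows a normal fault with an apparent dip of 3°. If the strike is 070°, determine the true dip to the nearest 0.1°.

The section is 15° from the strike.
tan(true dip) = tan 3° / sin 15° = 0.2025
δ = arctan(0.2025) = 11.45°

11.4°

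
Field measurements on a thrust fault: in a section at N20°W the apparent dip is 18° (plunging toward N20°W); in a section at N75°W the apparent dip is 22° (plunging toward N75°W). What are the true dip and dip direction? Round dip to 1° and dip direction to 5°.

The two traces are lines in the plane: v₁ = (sin 340°·cos 18°, cos 340°·cos 18°, −sin 18°), v₂ = (sin 285°·cos 22°, cos 285°·cos 22°, −sin 22°).
Cross product v₁ × v₂ gives the pole to the plane: n ∝ (-0.261, 0.155, 0.722).
tan δ = √(n_x²+n_y²)/n_z = 0.303/0.722, so δ = 22.8°.
Dip direction = azimuth of (n_x, n_y) = atan2(-0.261, 0.155) = 301°.

true dip 23°, dip direction 300°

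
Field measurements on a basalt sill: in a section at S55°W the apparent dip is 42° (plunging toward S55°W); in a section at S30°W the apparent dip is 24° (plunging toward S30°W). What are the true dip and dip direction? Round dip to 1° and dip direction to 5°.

Represent each trace as a vector plunging at its apparent dip toward its trend (east-north-up frame): v₁ = (-0.609, -0.426, -0.669), v₂ = (-0.457, -0.791, -0.407).
The plane normal is n = v₁ × v₂ ∝ (-0.356, 0.058, 0.287).
True dip = arccos(n_z / |n|) = arccos(0.6225) = 51.5°.
Dip direction = azimuth of (n_x, n_y) = atan2(-0.356, 0.058) = 279°.

true dip 52°, dip direction 280°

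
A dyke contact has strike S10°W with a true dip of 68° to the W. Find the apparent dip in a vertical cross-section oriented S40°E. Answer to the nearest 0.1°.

62.2°

The section lies 50° from the strike.
tan α = tan 68° × sin 50° = 2.4751 × 0.7660 = 1.8960
apparent dip = arctan 1.8960 = 62.19°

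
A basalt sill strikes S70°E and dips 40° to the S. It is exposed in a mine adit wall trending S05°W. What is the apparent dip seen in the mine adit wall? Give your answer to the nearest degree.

39°

Angle between strike (S70°E) and section (S05°W): β = 75°.
tan(apparent dip) = tan 40° · sin 75° = 0.8105
α = arctan(0.8105) = 39.03°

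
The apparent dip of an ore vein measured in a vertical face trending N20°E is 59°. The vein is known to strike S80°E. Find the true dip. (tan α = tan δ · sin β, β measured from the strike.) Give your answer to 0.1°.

β = acute angle between strike S80°E and section N20°E = 80°.
tan(true dip) = tan 59° / sin 80° = 1.6900
true dip = arctan 1.6900 = 59.39°

59.4°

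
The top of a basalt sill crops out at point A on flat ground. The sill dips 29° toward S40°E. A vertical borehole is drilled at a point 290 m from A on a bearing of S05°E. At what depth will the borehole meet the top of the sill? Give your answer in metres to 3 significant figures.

The hole lies 35° from the dip direction, so the down-dip offset is 290 × cos 35° = 237.55 m.
Depth = down-dip offset × tan(dip) = 237.55 × tan 29° = 237.55 × 0.5543
Depth = 131.68 m

132 m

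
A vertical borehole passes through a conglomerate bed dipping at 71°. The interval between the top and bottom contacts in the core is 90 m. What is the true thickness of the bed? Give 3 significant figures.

True thickness t = h · cos(dip) = 90 × cos 71°
t = 90 × 0.3256 = 29.301 m

29.3 m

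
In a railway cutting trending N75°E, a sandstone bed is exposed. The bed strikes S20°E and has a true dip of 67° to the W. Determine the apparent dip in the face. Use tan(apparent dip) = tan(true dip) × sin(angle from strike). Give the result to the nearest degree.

67°

Angle between strike (S20°E) and section (N75°E): β = 85°.
tan(apparent dip) = tan 67° · sin 85° = 2.3469
α = arctan(2.3469) = 66.92°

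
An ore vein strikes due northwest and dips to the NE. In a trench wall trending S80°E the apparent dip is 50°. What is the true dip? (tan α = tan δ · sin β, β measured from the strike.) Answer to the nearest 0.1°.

β = acute angle between strike due northwest and section S80°E = 35°.
tan δ = tan α / sin β = tan 50° / sin 35° = 1.1918 / 0.5736 = 2.0778
true dip = arctan 2.0778 = 64.30°

64.3°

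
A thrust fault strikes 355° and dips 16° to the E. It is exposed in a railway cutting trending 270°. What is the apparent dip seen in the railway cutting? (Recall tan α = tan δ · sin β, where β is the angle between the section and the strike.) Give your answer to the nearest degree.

16°

The strike is 355° and the section trends 270°; the acute angle between them is β = 85°.
tan(apparent dip) = tan 16° · sin 85° = 0.2857
α = arctan(0.2857) = 15.94°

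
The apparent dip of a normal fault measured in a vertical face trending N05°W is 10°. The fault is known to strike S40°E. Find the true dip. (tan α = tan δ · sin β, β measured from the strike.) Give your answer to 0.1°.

β = acute angle between strike S40°E and section N05°W = 35°.
tan(true dip) = tan 10° / sin 35° = 0.3074
true dip = arctan 0.3074 = 17.09°

17.1°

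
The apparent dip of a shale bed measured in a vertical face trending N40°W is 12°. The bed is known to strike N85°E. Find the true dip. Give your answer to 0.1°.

14.5°

The section is 55° from the strike.
tan(true dip) = tan 12° / sin 55° = 0.2595
δ = arctan(0.2595) = 14.55°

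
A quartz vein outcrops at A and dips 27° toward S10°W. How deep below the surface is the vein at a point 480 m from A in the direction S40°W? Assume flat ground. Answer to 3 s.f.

The hole lies 30° from the dip direction, so the down-dip offset is 480 × cos 30° = 415.69 m.
Depth = down-dip offset × tan(dip) = 415.69 × tan 27° = 415.69 × 0.5095
Depth = 211.81 m

212 m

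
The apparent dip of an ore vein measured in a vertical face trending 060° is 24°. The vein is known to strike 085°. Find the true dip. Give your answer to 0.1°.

46.5°

β = acute angle between strike 085° and section 060° = 25°.
tan(true dip) = tan 24° / sin 25° = 1.0535
δ = arctan(1.0535) = 46.49°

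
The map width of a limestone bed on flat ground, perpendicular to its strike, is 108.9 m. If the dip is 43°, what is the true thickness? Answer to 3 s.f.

74.3 m

True thickness t = w · sin(dip) = 108.9 × sin 43°
t = 108.9 × 0.6820 = 74.270 m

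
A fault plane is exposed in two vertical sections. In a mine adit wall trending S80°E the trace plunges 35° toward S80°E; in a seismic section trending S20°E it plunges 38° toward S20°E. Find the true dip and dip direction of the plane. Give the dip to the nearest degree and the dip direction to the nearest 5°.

Each apparent-dip line lies in the plane. As unit vectors (x east, y north, z up), v₁ plunges 35°→S80°E and v₂ plunges 38°→S20°E.
n = v₁ × v₂ = (0.337, -0.342, 0.559) (taken with n_z > 0).
tan δ = √(n_x²+n_y²)/n_z = 0.480/0.559, so δ = 40.7°.
Dip direction = azimuth of (n_x, n_y) = atan2(0.337, -0.342) = 135°.

true dip 41°, dip direction 135°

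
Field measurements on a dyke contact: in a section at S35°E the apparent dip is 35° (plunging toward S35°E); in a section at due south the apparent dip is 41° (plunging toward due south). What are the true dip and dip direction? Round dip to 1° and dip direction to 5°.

Represent each trace as a vector plunging at its apparent dip toward its trend (east-north-up frame): v₁ = (0.470, -0.671, -0.574), v₂ = (0.000, -0.755, -0.656).
The plane normal is n = v₁ × v₂ ∝ (-0.007, -0.308, 0.355).
True dip = arccos(n_z / |n|) = arccos(0.7546) = 41.0°.
The horizontal component of n points toward azimuth atan2(n_x, n_y) = 181°, the dip direction.

true dip 41°, dip direction 180°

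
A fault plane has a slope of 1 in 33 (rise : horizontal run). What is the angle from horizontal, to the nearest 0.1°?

tan θ = 1/33 = 0.0303
θ = arctan(0.0303) = 1.74°

1.7°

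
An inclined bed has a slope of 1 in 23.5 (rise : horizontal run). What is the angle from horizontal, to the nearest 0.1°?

2.4°

tan θ = 1/23.5 = 0.0426
θ = arctan(0.0426) = 2.44°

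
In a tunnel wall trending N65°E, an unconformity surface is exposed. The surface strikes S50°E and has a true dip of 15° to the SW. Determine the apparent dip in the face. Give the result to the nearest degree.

14°

Angle between strike (S50°E) and section (N65°E): β = 65°.
tan(apparent dip) = tan 15° · sin 65° = 0.2428
α = arctan(0.2428) = 13.65°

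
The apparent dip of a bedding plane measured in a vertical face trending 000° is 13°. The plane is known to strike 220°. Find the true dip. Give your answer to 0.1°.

19.8°

β = acute angle between strike 220° and section 000° = 40°.
tan(true dip) = tan 13° / sin 40° = 0.3592
true dip = arctan 0.3592 = 19.76°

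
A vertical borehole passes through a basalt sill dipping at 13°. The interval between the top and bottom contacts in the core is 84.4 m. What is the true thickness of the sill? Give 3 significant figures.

82.2 m

True thickness t = h · cos(dip) = 84.4 × cos 13°
t = 84.4 × 0.9744 = 82.237 m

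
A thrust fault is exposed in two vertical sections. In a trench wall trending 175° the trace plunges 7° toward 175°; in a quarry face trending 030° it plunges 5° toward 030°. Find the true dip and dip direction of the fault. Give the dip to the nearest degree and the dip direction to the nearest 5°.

true dip 19°, dip direction 105°

Each apparent-dip line lies in the plane. As unit vectors (x east, y north, z up), v₁ plunges 7°→175° and v₂ plunges 5°→030°.
The plane normal is n = v₁ × v₂ ∝ (0.191, -0.053, 0.567).
tan δ = √(n_x²+n_y²)/n_z = 0.199/0.567, so δ = 19.3°.
The horizontal component of n points toward azimuth atan2(n_x, n_y) = 106°, the dip direction.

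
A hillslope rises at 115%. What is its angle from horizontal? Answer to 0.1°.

49.0°

tan θ = 115/100 = 1.1500
θ = arctan(1.1500) = 48.99°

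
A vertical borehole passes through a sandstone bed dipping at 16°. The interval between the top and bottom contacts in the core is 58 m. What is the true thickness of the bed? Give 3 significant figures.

55.8 m

True thickness t = h · cos(dip) = 58 × cos 16°
t = 58 × 0.9613 = 55.753 m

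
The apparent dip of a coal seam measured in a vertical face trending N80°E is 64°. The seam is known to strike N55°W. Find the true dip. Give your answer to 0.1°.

71.0°

β = acute angle between strike N55°W and section N80°E = 45°.
tan δ = tan α / sin β = tan 64° / sin 45° = 2.0503 / 0.7071 = 2.8996
δ = arctan(2.8996) = 70.97°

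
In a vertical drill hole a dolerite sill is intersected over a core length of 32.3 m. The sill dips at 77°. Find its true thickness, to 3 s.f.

7.27 m

True thickness t = h · cos(dip) = 32.3 × cos 77°
t = 32.3 × 0.2250 = 7.266 m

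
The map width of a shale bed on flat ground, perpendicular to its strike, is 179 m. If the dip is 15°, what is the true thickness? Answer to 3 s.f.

True thickness t = w · sin(dip) = 179 × sin 15°
t = 179 × 0.2588 = 46.329 m

46.3 m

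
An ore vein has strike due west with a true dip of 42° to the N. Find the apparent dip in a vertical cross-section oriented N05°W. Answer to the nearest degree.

Angle between strike (due west) and section (N05°W): β = 85°.
tan(apparent dip) = tan 42° · sin 85° = 0.8970
α = arctan(0.8970) = 41.89°

42°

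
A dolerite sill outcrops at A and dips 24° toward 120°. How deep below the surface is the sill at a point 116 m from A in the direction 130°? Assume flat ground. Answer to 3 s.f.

The hole lies 10° from the dip direction, so the down-dip offset is 116 × cos 10° = 114.24 m.
Depth = down-dip offset × tan(dip) = 114.24 × tan 24° = 114.24 × 0.4452
Depth = 50.86 m

50.9 m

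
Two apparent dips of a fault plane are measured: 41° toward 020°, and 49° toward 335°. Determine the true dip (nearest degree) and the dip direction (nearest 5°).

Represent each trace as a vector plunging at its apparent dip toward its trend (east-north-up frame): v₁ = (0.258, 0.709, -0.656), v₂ = (-0.277, 0.595, -0.755).
The plane normal is n = v₁ × v₂ ∝ (-0.145, 0.377, 0.350).
tan δ = √(n_x²+n_y²)/n_z = 0.404/0.350, so δ = 49.1°.
Dip direction = atan2(-0.145, 0.377) = 339° (azimuth of n's horizontal projection).

true dip 49°, dip direction 340°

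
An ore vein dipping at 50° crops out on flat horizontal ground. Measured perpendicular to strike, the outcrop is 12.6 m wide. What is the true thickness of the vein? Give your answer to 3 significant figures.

9.65 m

True thickness t = w · sin(dip) = 12.6 × sin 50°
t = 12.6 × 0.7660 = 9.652 m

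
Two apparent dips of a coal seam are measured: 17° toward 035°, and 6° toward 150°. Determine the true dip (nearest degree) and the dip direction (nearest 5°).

The two traces are lines in the plane: v₁ = (sin 35°·cos 17°, cos 35°·cos 17°, −sin 17°), v₂ = (sin 150°·cos 6°, cos 150°·cos 6°, −sin 6°).
n = v₁ × v₂ = (0.334, 0.088, 0.862) (taken with n_z > 0).
tan δ = √(n_x²+n_y²)/n_z = 0.345/0.862, so δ = 21.8°.
Dip direction = azimuth of (n_x, n_y) = atan2(0.334, 0.088) = 75°.

true dip 22°, dip direction 075°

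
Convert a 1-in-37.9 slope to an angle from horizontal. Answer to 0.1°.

tan θ = 1/37.9 = 0.0264
θ = arctan(0.0264) = 1.51°

1.5°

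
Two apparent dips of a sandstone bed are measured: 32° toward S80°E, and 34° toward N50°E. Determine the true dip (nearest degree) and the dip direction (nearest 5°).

Each apparent-dip line lies in the plane. As unit vectors (x east, y north, z up), v₁ plunges 32°→S80°E and v₂ plunges 34°→N50°E.
n = v₁ × v₂ = (0.365, 0.130, 0.539) (taken with n_z > 0).
True dip = arccos(n_z / |n|) = arccos(0.8118) = 35.7°.
Dip direction = atan2(0.365, 0.130) = 70° (azimuth of n's horizontal projection).

true dip 36°, dip direction 070°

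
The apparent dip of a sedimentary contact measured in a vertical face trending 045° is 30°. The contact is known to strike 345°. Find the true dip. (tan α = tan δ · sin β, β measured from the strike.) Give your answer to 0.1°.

β = acute angle between strike 345° and section 045° = 60°.
tan(true dip) = tan 30° / sin 60° = 0.6667
δ = arctan(0.6667) = 33.69°

33.7°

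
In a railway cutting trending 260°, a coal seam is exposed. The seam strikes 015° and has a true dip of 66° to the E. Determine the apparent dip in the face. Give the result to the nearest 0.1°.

Angle between strike (015°) and section (260°): β = 65°.
tan α = tan 66° × sin 65° = 2.2460 × 0.9063 = 2.0356
α = arctan(2.0356) = 63.84°

63.8°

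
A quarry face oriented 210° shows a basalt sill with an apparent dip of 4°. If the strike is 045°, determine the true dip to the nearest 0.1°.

β = acute angle between strike 045° and section 210° = 15°.
tan(true dip) = tan 4° / sin 15° = 0.2702
δ = arctan(0.2702) = 15.12°

15.1°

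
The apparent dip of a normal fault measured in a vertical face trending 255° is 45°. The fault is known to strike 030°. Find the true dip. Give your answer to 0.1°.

β = acute angle between strike 030° and section 255° = 45°.
tan δ = tan α / sin β = tan 45° / sin 45° = 1.0000 / 0.7071 = 1.4142
δ = arctan(1.4142) = 54.74°

54.7°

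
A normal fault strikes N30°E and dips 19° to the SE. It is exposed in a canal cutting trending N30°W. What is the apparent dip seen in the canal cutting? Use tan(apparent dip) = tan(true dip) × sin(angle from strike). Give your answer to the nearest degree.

The section lies 60° from the strike.
tan(apparent dip) = tan 19° · sin 60° = 0.2982
apparent dip = arctan 0.2982 = 16.60°

17°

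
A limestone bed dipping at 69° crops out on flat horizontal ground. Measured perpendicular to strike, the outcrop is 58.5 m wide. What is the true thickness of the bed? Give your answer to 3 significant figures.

54.6 m

True thickness t = w · sin(dip) = 58.5 × sin 69°
t = 58.5 × 0.9336 = 54.614 m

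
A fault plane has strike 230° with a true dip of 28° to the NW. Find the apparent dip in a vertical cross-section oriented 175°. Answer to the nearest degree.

24°

The strike is 230° and the section trends 175°; the acute angle between them is β = 55°.
tan α = tan 28° × sin 55° = 0.5317 × 0.8192 = 0.4356
apparent dip = arctan 0.4356 = 23.54°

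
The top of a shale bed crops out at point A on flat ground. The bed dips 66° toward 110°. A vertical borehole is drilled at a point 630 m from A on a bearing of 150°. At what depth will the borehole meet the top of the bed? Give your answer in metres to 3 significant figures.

1080 m

The hole lies 40° from the dip direction, so the down-dip offset is 630 × cos 40° = 482.61 m.
Depth = down-dip offset × tan(dip) = 482.61 × tan 66° = 482.61 × 2.2460
Depth = 1083.96 m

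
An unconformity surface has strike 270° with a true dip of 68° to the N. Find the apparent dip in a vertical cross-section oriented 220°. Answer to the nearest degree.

The section lies 50° from the strike.
tan(apparent dip) = tan 68° · sin 50° = 1.8960
apparent dip = arctan 1.8960 = 62.19°

62°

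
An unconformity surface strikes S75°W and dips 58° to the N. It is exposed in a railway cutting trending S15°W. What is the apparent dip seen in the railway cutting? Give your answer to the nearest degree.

54°

The strike is S75°W and the section trends S15°W; the acute angle between them is β = 60°.
tan α = tan 58° × sin 60° = 1.6003 × 0.8660 = 1.3859
α = arctan(1.3859) = 54.19°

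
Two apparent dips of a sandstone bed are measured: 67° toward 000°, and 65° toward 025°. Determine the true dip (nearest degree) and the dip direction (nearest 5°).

The two traces are lines in the plane: v₁ = (sin 0°·cos 67°, cos 0°·cos 67°, −sin 67°), v₂ = (sin 25°·cos 65°, cos 25°·cos 65°, −sin 65°).
Cross product v₁ × v₂ gives the pole to the plane: n ∝ (0.002, 0.164, 0.070).
Dip δ = arctan(|n_h|/n_z) = arctan(0.164/0.070) = 67.0°.
Dip direction = azimuth of (n_x, n_y) = atan2(0.002, 0.164) = 1°.

true dip 67°, dip direction 000°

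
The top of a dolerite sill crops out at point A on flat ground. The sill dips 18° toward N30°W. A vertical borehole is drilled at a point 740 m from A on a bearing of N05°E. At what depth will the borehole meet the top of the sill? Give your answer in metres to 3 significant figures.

197 m

The hole lies 35° from the dip direction, so the down-dip offset is 740 × cos 35° = 606.17 m.
Depth = down-dip offset × tan(dip) = 606.17 × tan 18° = 606.17 × 0.3249
Depth = 196.96 m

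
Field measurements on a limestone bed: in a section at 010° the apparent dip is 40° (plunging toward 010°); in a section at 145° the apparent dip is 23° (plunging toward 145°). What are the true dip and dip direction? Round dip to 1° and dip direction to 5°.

Each apparent-dip line lies in the plane. As unit vectors (x east, y north, z up), v₁ plunges 40°→010° and v₂ plunges 23°→145°.
Cross product v₁ × v₂ gives the pole to the plane: n ∝ (0.779, 0.287, 0.499).
tan δ = √(n_x²+n_y²)/n_z = 0.831/0.499, so δ = 59.0°.
Dip direction = atan2(0.779, 0.287) = 70° (azimuth of n's horizontal projection).

true dip 59°, dip direction 070°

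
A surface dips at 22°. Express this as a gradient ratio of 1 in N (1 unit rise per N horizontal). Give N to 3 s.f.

1 : N means tan θ = 1/N, so N = 1/tan 22° = 1/0.4040

1 in 2.48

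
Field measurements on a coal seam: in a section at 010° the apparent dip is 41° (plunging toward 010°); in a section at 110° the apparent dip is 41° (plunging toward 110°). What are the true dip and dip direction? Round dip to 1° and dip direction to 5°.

The two traces are lines in the plane: v₁ = (sin 10°·cos 41°, cos 10°·cos 41°, −sin 41°), v₂ = (sin 110°·cos 41°, cos 110°·cos 41°, −sin 41°).
Cross product v₁ × v₂ gives the pole to the plane: n ∝ (0.657, 0.379, 0.561).
True dip = arccos(n_z / |n|) = arccos(0.5946) = 53.5°.
Dip direction = atan2(0.657, 0.379) = 60° (azimuth of n's horizontal projection).

true dip 54°, dip direction 060°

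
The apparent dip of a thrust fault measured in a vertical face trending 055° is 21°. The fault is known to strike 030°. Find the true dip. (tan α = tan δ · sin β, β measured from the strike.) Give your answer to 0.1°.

β = acute angle between strike 030° and section 055° = 25°.
tan δ = tan α / sin β = tan 21° / sin 25° = 0.3839 / 0.4226 = 0.9083
δ = arctan(0.9083) = 42.25°

42.2°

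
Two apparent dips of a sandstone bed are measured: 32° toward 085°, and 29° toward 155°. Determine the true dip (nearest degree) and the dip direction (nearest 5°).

true dip 36°, dip direction 115°

Each apparent-dip line lies in the plane. As unit vectors (x east, y north, z up), v₁ plunges 32°→085° and v₂ plunges 29°→155°.
The plane normal is n = v₁ × v₂ ∝ (0.456, -0.214, 0.697).
True dip = arccos(n_z / |n|) = arccos(0.8106) = 35.8°.
Dip direction = atan2(0.456, -0.214) = 115° (azimuth of n's horizontal projection).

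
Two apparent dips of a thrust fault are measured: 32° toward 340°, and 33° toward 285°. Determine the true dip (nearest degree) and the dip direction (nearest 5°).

The two traces are lines in the plane: v₁ = (sin 340°·cos 32°, cos 340°·cos 32°, −sin 32°), v₂ = (sin 285°·cos 33°, cos 285°·cos 33°, −sin 33°).
n = v₁ × v₂ = (-0.319, 0.271, 0.583) (taken with n_z > 0).
True dip = arccos(n_z / |n|) = arccos(0.8120) = 35.7°.
Dip direction = azimuth of (n_x, n_y) = atan2(-0.319, 0.271) = 310°.

true dip 36°, dip direction 310°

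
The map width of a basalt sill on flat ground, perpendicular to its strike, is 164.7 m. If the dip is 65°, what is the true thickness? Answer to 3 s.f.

149 m

True thickness t = w · sin(dip) = 164.7 × sin 65°
t = 164.7 × 0.9063 = 149.269 m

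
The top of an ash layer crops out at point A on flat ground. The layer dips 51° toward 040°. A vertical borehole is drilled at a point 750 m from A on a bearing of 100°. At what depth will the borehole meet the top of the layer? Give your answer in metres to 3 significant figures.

The hole lies 60° from the dip direction, so the down-dip offset is 750 × cos 60° = 375.00 m.
Depth = down-dip offset × tan(dip) = 375.00 × tan 51° = 375.00 × 1.2349
Depth = 463.09 m

463 m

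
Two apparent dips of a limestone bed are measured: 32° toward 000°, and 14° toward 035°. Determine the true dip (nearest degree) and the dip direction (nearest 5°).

Represent each trace as a vector plunging at its apparent dip toward its trend (east-north-up frame): v₁ = (0.000, 0.848, -0.530), v₂ = (0.557, 0.795, -0.242).
Cross product v₁ × v₂ gives the pole to the plane: n ∝ (-0.216, 0.295, 0.472).
Dip δ = arctan(|n_h|/n_z) = arctan(0.366/0.472) = 37.8°.
Dip direction = atan2(-0.216, 0.295) = 324° (azimuth of n's horizontal projection).

true dip 38°, dip direction 325°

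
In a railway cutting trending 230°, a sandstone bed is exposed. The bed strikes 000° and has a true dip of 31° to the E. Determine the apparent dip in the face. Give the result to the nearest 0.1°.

The section lies 50° from the strike.
tan(apparent dip) = tan 31° · sin 50° = 0.4603
apparent dip = arctan 0.4603 = 24.72°

24.7°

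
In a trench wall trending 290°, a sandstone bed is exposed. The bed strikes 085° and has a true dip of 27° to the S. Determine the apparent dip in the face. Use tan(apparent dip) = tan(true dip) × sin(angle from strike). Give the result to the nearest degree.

The section lies 25° from the strike.
tan(apparent dip) = tan 27° · sin 25° = 0.2153
α = arctan(0.2153) = 12.15°

12°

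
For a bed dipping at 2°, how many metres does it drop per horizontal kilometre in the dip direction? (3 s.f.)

drop per km = 1000 × tan 2° = 1000 × 0.0349

34.9 m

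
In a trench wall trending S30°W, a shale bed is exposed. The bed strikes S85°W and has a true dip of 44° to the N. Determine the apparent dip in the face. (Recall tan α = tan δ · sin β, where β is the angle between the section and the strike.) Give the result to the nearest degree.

38°

The strike is S85°W and the section trends S30°W; the acute angle between them is β = 55°.
tan α = tan 44° × sin 55° = 0.9657 × 0.8192 = 0.7910
α = arctan(0.7910) = 38.35°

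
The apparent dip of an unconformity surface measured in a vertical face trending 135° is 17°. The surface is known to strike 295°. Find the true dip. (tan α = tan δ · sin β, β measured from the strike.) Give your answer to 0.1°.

The section is 20° from the strike.
tan(true dip) = tan 17° / sin 20° = 0.8939
true dip = arctan 0.8939 = 41.79°

41.8°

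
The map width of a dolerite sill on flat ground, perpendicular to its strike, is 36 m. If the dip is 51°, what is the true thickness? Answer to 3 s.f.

True thickness t = w · sin(dip) = 36 × sin 51°
t = 36 × 0.7771 = 27.977 m

28.0 m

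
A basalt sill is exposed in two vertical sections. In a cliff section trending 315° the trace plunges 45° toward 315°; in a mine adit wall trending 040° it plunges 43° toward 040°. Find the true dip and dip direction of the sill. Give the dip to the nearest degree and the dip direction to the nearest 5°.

Represent each trace as a vector plunging at its apparent dip toward its trend (east-north-up frame): v₁ = (-0.500, 0.500, -0.707), v₂ = (0.470, 0.560, -0.682).
The plane normal is n = v₁ × v₂ ∝ (-0.055, 0.673, 0.515).
True dip = arccos(n_z / |n|) = arccos(0.6063) = 52.7°.
The horizontal component of n points toward azimuth atan2(n_x, n_y) = 355°, the dip direction.

true dip 53°, dip direction 355°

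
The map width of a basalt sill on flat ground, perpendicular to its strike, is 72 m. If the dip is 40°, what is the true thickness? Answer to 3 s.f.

46.3 m

True thickness t = w · sin(dip) = 72 × sin 40°
t = 72 × 0.6428 = 46.281 m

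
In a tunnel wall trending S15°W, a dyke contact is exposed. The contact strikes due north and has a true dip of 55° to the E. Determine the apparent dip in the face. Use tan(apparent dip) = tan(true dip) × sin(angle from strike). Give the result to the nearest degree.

20°

Angle between strike (due north) and section (S15°W): β = 15°.
tan(apparent dip) = tan 55° · sin 15° = 0.3696
apparent dip = arctan 0.3696 = 20.29°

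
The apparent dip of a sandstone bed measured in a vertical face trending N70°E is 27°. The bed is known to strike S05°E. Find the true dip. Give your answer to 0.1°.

27.8°

The section is 75° from the strike.
tan(true dip) = tan 27° / sin 75° = 0.5275
δ = arctan(0.5275) = 27.81°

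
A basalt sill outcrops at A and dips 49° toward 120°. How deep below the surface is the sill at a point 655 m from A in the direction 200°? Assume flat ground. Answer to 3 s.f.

The hole lies 80° from the dip direction, so the down-dip offset is 655 × cos 80° = 113.74 m.
Depth = down-dip offset × tan(dip) = 113.74 × tan 49° = 113.74 × 1.1504
Depth = 130.84 m

131 m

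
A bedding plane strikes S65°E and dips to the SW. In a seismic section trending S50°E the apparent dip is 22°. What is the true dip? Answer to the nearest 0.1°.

57.4°

β = acute angle between strike S65°E and section S50°E = 15°.
tan(true dip) = tan 22° / sin 15° = 1.5610
δ = arctan(1.5610) = 57.36°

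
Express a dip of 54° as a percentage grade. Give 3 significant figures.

grade % = 100 × tan 54° = 100 × 1.3764

138%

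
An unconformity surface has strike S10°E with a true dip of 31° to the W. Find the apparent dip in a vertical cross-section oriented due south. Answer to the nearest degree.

6°

Angle between strike (S10°E) and section (due south): β = 10°.
tan α = tan 31° × sin 10° = 0.6009 × 0.1736 = 0.1043
apparent dip = arctan 0.1043 = 5.96°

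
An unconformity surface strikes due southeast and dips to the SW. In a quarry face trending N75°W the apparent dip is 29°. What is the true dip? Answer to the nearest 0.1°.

β = acute angle between strike due southeast and section N75°W = 30°.
tan(true dip) = tan 29° / sin 30° = 1.1086
true dip = arctan 1.1086 = 47.95°

47.9°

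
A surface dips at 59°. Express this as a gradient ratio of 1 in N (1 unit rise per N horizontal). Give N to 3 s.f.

1 : N means tan θ = 1/N, so N = 1/tan 59° = 1/1.6643

1 in 0.601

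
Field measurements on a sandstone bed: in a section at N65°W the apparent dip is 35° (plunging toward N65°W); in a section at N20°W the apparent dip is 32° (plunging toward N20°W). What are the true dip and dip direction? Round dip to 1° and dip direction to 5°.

true dip 36°, dip direction 310°

Represent each trace as a vector plunging at its apparent dip toward its trend (east-north-up frame): v₁ = (-0.742, 0.346, -0.574), v₂ = (-0.290, 0.797, -0.530).
Cross product v₁ × v₂ gives the pole to the plane: n ∝ (-0.274, 0.227, 0.491).
True dip = arccos(n_z / |n|) = arccos(0.8101) = 35.9°.
Dip direction = azimuth of (n_x, n_y) = atan2(-0.274, 0.227) = 310°.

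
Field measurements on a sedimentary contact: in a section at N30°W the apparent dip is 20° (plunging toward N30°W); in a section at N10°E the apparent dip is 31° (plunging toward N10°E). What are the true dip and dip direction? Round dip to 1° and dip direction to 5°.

Represent each trace as a vector plunging at its apparent dip toward its trend (east-north-up frame): v₁ = (-0.470, 0.814, -0.342), v₂ = (0.149, 0.844, -0.515).
The plane normal is n = v₁ × v₂ ∝ (0.130, 0.293, 0.518).
tan δ = √(n_x²+n_y²)/n_z = 0.321/0.518, so δ = 31.8°.
Dip direction = atan2(0.130, 0.293) = 24° (azimuth of n's horizontal projection).

true dip 32°, dip direction 025°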